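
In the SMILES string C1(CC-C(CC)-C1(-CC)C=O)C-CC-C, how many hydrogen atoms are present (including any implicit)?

Hydrogens are implicit in SMILES; fill each atom to its normal valence:
  7 × C: 2 H each → 14
  3 × C: 3 H each → 9
  3 × C: 1 H each → 3
  1 × C: no H
  1 × O: no H
  Total hydrogens = 26.

26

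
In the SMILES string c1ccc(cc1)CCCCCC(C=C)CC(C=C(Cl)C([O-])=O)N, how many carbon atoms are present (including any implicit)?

The symbol for carbon appears 19 times in the SMILES. Lowercase c denotes aromatic carbon and counts toward C.

19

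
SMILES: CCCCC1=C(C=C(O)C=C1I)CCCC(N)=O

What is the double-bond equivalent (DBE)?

5

Molecular formula from the SMILES: C14H20INO2.
DoU = (2C + 2 + N − H − X)/2 = (2·14 + 2 + 1 − 20 − 1)/2 = 10/2 = 5.
(Structurally: 1 ring(s) + 4 π bond(s) = 5.)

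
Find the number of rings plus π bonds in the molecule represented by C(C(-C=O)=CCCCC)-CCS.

Molecular formula from the SMILES: C10H18OS.
DoU = (2C + 2 + N − H − X)/2 = (2·10 + 2 + 0 − 18 − 0)/2 = 4/2 = 2.
(Structurally: 0 ring(s) + 2 π bond(s) = 2.)

2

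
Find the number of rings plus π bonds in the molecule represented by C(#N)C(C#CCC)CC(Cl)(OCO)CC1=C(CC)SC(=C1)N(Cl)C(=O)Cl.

Molecular formula from the SMILES: C17H19Cl3N2O3S.
DoU = (2C + 2 + N − H − X)/2 = (2·17 + 2 + 2 − 19 − 3)/2 = 16/2 = 8.
(Structurally: 1 ring(s) + 7 π bond(s) = 8.)

8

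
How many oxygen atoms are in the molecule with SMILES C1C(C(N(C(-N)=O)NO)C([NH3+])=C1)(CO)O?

4

The symbol for oxygen appears 4 times in the SMILES.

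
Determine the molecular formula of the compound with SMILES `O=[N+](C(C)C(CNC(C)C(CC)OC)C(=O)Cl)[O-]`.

Heavy atoms from the SMILES: 11 C, 1 Cl, 2 N, 4 O.
Implicit hydrogens by atom environment:
  4 × C: 3 H each → 12
  4 × C: 1 H each → 4
  3 × O: no H
  2 × C: 2 H each → 4
  1 × C: no H
  1 × Cl: no H
  1 × N: 1 H
  1 × N (charge +1): no H
  1 × O (charge -1): no H
  Total hydrogens = 21.
Molecular formula: C11H21ClN2O4

C11H21ClN2O4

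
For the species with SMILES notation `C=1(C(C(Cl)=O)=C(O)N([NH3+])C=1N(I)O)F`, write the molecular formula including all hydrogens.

Heavy atoms from the SMILES: 5 C, 1 Cl, 1 F, 1 I, 3 N, 3 O.
Implicit hydrogens by atom environment:
  4 × C (aromatic): no H
  2 × O: 1 H each → 2
  1 × C: no H
  1 × Cl: no H
  1 × F: no H
  1 × I: no H
  1 × N (charge +1): 3 H
  1 × N (aromatic): no H
  1 × N: no H
  1 × O: no H
  Total hydrogens = 5.
Net charge +1.
Molecular formula: C5H5ClFIN3O3+

C5H5ClFIN3O3+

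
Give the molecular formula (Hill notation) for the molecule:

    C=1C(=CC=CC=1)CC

Heavy atoms from the SMILES: 8 C.
Implicit hydrogens by atom environment:
  5 × C (aromatic): 1 H each → 5
  1 × C: 3 H
  1 × C: 2 H
  1 × C (aromatic): no H
  Total hydrogens = 10.
Molecular formula: C8H10

C8H10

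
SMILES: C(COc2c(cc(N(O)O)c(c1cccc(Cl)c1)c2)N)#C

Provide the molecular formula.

C15H13ClN2O3

Heavy atoms from the SMILES: 15 C, 1 Cl, 2 N, 3 O.
Implicit hydrogens by atom environment:
  6 × C (aromatic): 1 H each → 6
  6 × C (aromatic): no H
  2 × O: 1 H each → 2
  1 × C: 2 H
  1 × C: 1 H
  1 × C: no H
  1 × Cl: no H
  1 × N: 2 H
  1 × N: no H
  1 × O: no H
  Total hydrogens = 13.
Molecular formula: C15H13ClN2O3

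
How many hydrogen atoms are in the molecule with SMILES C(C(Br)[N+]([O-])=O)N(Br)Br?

Hydrogens are implicit in SMILES; fill each atom to its normal valence:
  3 × Br: no H
  1 × C: 2 H
  1 × C: 1 H
  1 × N (charge +1): no H
  1 × N: no H
  1 × O: no H
  1 × O (charge -1): no H
  Total hydrogens = 3.

3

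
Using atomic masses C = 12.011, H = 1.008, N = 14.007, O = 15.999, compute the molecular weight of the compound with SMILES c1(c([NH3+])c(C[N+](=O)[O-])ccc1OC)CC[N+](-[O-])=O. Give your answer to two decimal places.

256.24

Molecular formula: C10H14N3O5+.
M = 10×12.011 + 14×1.008 + 3×14.007 + 5×15.999 = 256.24 g/mol.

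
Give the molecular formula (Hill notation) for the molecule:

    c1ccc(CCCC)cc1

C10H14

Heavy atoms from the SMILES: 10 C.
Implicit hydrogens by atom environment:
  5 × C (aromatic): 1 H each → 5
  3 × C: 2 H each → 6
  1 × C: 3 H
  1 × C (aromatic): no H
  Total hydrogens = 14.
Molecular formula: C10H14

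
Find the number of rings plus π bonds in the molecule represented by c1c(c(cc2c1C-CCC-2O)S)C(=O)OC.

Molecular formula from the SMILES: C12H14O3S.
DoU = (2C + 2 + N − H − X)/2 = (2·12 + 2 + 0 − 14 − 0)/2 = 12/2 = 6.
(Structurally: 2 ring(s) + 4 π bond(s) = 6.)

6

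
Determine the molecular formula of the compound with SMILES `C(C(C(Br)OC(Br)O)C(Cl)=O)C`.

Heavy atoms from the SMILES: 2 Br, 6 C, 1 Cl, 3 O.
Implicit hydrogens by atom environment:
  3 × C: 1 H each → 3
  2 × Br: no H
  2 × O: no H
  1 × C: 3 H
  1 × C: 2 H
  1 × C: no H
  1 × Cl: no H
  1 × O: 1 H
  Total hydrogens = 9.
Molecular formula: C6H9Br2ClO3

C6H9Br2ClO3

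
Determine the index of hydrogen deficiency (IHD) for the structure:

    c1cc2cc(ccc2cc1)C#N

Molecular formula from the SMILES: C11H7N.
DoU = (2C + 2 + N − H − X)/2 = (2·11 + 2 + 1 − 7 − 0)/2 = 18/2 = 9.
(Structurally: 2 ring(s) + 7 π bond(s) = 9.)

9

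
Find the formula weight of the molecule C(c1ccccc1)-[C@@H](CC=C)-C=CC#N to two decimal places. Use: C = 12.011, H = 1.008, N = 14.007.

Molecular formula: C14H15N.
M = 14×12.011 + 15×1.008 + 1×14.007 = 197.28 g/mol.

197.28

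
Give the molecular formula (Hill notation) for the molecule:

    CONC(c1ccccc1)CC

Heavy atoms from the SMILES: 10 C, 1 N, 1 O.
Implicit hydrogens by atom environment:
  5 × C (aromatic): 1 H each → 5
  2 × C: 3 H each → 6
  1 × C: 2 H
  1 × C: 1 H
  1 × C (aromatic): no H
  1 × N: 1 H
  1 × O: no H
  Total hydrogens = 15.
Molecular formula: C10H15NO

C10H15NO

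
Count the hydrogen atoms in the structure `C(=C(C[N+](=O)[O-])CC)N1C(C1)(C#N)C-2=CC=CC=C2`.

Hydrogens are implicit in SMILES; fill each atom to its normal valence:
  5 × C (aromatic): 1 H each → 5
  3 × C: 2 H each → 6
  3 × C: no H
  2 × N: no H
  1 × C: 3 H
  1 × C: 1 H
  1 × C (aromatic): no H
  1 × N (charge +1): no H
  1 × O: no H
  1 × O (charge -1): no H
  Total hydrogens = 15.

15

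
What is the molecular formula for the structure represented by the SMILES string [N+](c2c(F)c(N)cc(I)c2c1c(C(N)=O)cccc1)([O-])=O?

Heavy atoms from the SMILES: 13 C, 1 F, 1 I, 3 N, 3 O.
Implicit hydrogens by atom environment:
  7 × C (aromatic): no H
  5 × C (aromatic): 1 H each → 5
  2 × N: 2 H each → 4
  2 × O: no H
  1 × C: no H
  1 × F: no H
  1 × I: no H
  1 × N (charge +1): no H
  1 × O (charge -1): no H
  Total hydrogens = 9.
Molecular formula: C13H9FIN3O3

C13H9FIN3O3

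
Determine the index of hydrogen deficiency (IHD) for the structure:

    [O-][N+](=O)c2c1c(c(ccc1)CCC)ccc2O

8

Molecular formula from the SMILES: C13H13NO3.
DoU = (2C + 2 + N − H − X)/2 = (2·13 + 2 + 1 − 13 − 0)/2 = 16/2 = 8.
(Structurally: 2 ring(s) + 6 π bond(s) = 8.)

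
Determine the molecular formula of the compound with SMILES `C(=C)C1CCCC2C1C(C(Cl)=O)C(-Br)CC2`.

C13H18BrClO

Heavy atoms from the SMILES: 1 Br, 13 C, 1 Cl, 1 O.
Implicit hydrogens by atom environment:
  6 × C: 2 H each → 12
  6 × C: 1 H each → 6
  1 × Br: no H
  1 × C: no H
  1 × Cl: no H
  1 × O: no H
  Total hydrogens = 18.
Molecular formula: C13H18BrClO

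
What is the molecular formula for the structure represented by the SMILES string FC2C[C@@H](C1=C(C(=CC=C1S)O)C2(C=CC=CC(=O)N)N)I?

C15H16FIN2O2S

Heavy atoms from the SMILES: 15 C, 1 F, 1 I, 2 N, 2 O, 1 S.
Implicit hydrogens by atom environment:
  6 × C: 1 H each → 6
  4 × C (aromatic): no H
  2 × C (aromatic): 1 H each → 2
  2 × C: no H
  2 × N: 2 H each → 4
  1 × C: 2 H
  1 × F: no H
  1 × I: no H
  1 × O: 1 H
  1 × O: no H
  1 × S: 1 H
  Total hydrogens = 16.
Molecular formula: C15H16FIN2O2S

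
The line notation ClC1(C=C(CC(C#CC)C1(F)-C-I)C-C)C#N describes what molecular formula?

C13H14ClFIN

Heavy atoms from the SMILES: 13 C, 1 Cl, 1 F, 1 I, 1 N.
Implicit hydrogens by atom environment:
  6 × C: no H
  3 × C: 2 H each → 6
  2 × C: 3 H each → 6
  2 × C: 1 H each → 2
  1 × Cl: no H
  1 × F: no H
  1 × I: no H
  1 × N: no H
  Total hydrogens = 14.
Molecular formula: C13H14ClFIN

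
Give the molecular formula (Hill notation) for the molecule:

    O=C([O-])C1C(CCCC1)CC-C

C10H17O2-

Heavy atoms from the SMILES: 10 C, 2 O.
Implicit hydrogens by atom environment:
  6 × C: 2 H each → 12
  2 × C: 1 H each → 2
  1 × C: 3 H
  1 × C: no H
  1 × O: no H
  1 × O (charge -1): no H
  Total hydrogens = 17.
Net charge -1.
Molecular formula: C10H17O2-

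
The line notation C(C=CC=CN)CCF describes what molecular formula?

Heavy atoms from the SMILES: 7 C, 1 F, 1 N.
Implicit hydrogens by atom environment:
  4 × C: 1 H each → 4
  3 × C: 2 H each → 6
  1 × F: no H
  1 × N: 2 H
  Total hydrogens = 12.
Molecular formula: C7H12FN

C7H12FN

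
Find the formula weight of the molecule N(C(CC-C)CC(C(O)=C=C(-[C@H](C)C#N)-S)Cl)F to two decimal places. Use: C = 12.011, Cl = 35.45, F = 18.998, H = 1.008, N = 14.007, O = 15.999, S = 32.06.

Molecular formula: C12H18ClFN2OS.
M = 12×12.011 + 1×35.45 + 1×18.998 + 18×1.008 + 2×14.007 + 1×15.999 + 1×32.06 = 292.80 g/mol.

292.80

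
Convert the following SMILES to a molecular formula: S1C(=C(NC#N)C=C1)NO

C5H5N3OS

Heavy atoms from the SMILES: 5 C, 3 N, 1 O, 1 S.
Implicit hydrogens by atom environment:
  2 × C (aromatic): 1 H each → 2
  2 × C (aromatic): no H
  2 × N: 1 H each → 2
  1 × C: no H
  1 × N: no H
  1 × O: 1 H
  1 × S (aromatic): no H
  Total hydrogens = 5.
Molecular formula: C5H5N3OS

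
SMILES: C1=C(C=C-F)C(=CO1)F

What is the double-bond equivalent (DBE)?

Molecular formula from the SMILES: C6H4F2O.
DoU = (2C + 2 + N − H − X)/2 = (2·6 + 2 + 0 − 4 − 2)/2 = 8/2 = 4.
(Structurally: 1 ring(s) + 3 π bond(s) = 4.)

4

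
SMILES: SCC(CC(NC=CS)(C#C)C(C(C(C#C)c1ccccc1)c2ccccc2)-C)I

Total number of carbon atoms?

The symbol for carbon appears 26 times in the SMILES. Lowercase c denotes aromatic carbon and counts toward C.

26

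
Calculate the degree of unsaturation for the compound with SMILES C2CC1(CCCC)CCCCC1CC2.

2

Molecular formula from the SMILES: C14H26.
DoU = (2C + 2 + N − H − X)/2 = (2·14 + 2 + 0 − 26 − 0)/2 = 4/2 = 2.
(Structurally: 2 ring(s) + 0 π bond(s) = 2.)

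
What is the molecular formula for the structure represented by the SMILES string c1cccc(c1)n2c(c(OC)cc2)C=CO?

C13H13NO2

Heavy atoms from the SMILES: 13 C, 1 N, 2 O.
Implicit hydrogens by atom environment:
  7 × C (aromatic): 1 H each → 7
  3 × C (aromatic): no H
  2 × C: 1 H each → 2
  1 × C: 3 H
  1 × N (aromatic): no H
  1 × O: 1 H
  1 × O: no H
  Total hydrogens = 13.
Molecular formula: C13H13NO2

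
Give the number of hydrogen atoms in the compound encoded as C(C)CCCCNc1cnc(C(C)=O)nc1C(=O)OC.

21

Hydrogens are implicit in SMILES; fill each atom to its normal valence:
  5 × C: 2 H each → 10
  3 × C: 3 H each → 9
  3 × C (aromatic): no H
  3 × O: no H
  2 × C: no H
  2 × N (aromatic): no H
  1 × C (aromatic): 1 H
  1 × N: 1 H
  Total hydrogens = 21.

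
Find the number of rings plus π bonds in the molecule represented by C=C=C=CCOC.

Molecular formula from the SMILES: C6H8O.
DoU = (2C + 2 + N − H − X)/2 = (2·6 + 2 + 0 − 8 − 0)/2 = 6/2 = 3.
(Structurally: 0 ring(s) + 3 π bond(s) = 3.)

3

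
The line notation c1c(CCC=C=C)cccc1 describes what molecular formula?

Heavy atoms from the SMILES: 11 C.
Implicit hydrogens by atom environment:
  5 × C (aromatic): 1 H each → 5
  3 × C: 2 H each → 6
  1 × C: 1 H
  1 × C: no H
  1 × C (aromatic): no H
  Total hydrogens = 12.
Molecular formula: C11H12

C11H12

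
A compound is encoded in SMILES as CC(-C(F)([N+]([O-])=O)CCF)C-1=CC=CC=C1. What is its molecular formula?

Heavy atoms from the SMILES: 11 C, 2 F, 1 N, 2 O.
Implicit hydrogens by atom environment:
  5 × C (aromatic): 1 H each → 5
  2 × C: 2 H each → 4
  2 × F: no H
  1 × C: 3 H
  1 × C: 1 H
  1 × C: no H
  1 × C (aromatic): no H
  1 × N (charge +1): no H
  1 × O: no H
  1 × O (charge -1): no H
  Total hydrogens = 13.
Molecular formula: C11H13F2NO2

C11H13F2NO2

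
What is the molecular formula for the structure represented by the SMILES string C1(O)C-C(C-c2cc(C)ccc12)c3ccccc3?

C17H18O

Heavy atoms from the SMILES: 17 C, 1 O.
Implicit hydrogens by atom environment:
  8 × C (aromatic): 1 H each → 8
  4 × C (aromatic): no H
  2 × C: 2 H each → 4
  2 × C: 1 H each → 2
  1 × C: 3 H
  1 × O: 1 H
  Total hydrogens = 18.
Molecular formula: C17H18O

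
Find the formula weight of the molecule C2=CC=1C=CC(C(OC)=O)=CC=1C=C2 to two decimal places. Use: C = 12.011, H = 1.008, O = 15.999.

Molecular formula: C12H10O2.
M = 12×12.011 + 10×1.008 + 2×15.999 = 186.21 g/mol.

186.21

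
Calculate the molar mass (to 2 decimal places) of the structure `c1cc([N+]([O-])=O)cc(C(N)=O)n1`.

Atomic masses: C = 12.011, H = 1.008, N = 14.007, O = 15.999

Molecular formula: C6H5N3O3.
M = 6×12.011 + 5×1.008 + 3×14.007 + 3×15.999 = 167.12 g/mol.

167.12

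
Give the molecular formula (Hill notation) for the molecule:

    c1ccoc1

Heavy atoms from the SMILES: 4 C, 1 O.
Implicit hydrogens by atom environment:
  4 × C (aromatic): 1 H each → 4
  1 × O (aromatic): no H
  Total hydrogens = 4.
Molecular formula: C4H4O

C4H4O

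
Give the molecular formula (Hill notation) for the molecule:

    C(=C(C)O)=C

C4H6O

Heavy atoms from the SMILES: 4 C, 1 O.
Implicit hydrogens by atom environment:
  2 × C: no H
  1 × C: 3 H
  1 × C: 2 H
  1 × O: 1 H
  Total hydrogens = 6.
Molecular formula: C4H6O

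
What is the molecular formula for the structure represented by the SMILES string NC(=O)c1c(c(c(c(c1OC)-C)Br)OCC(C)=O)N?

Heavy atoms from the SMILES: 1 Br, 12 C, 2 N, 4 O.
Implicit hydrogens by atom environment:
  6 × C (aromatic): no H
  4 × O: no H
  3 × C: 3 H each → 9
  2 × C: no H
  2 × N: 2 H each → 4
  1 × Br: no H
  1 × C: 2 H
  Total hydrogens = 15.
Molecular formula: C12H15BrN2O4

C12H15BrN2O4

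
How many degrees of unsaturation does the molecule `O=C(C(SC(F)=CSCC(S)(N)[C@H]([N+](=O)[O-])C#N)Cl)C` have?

Molecular formula from the SMILES: C9H11ClFN3O3S3.
DoU = (2C + 2 + N − H − X)/2 = (2·9 + 2 + 3 − 11 − 2)/2 = 10/2 = 5.
(Structurally: 0 ring(s) + 5 π bond(s) = 5.)

5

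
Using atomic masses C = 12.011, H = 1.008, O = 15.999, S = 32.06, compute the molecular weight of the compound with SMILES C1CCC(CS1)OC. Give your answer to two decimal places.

132.22

Molecular formula: C6H12OS.
M = 6×12.011 + 12×1.008 + 1×15.999 + 1×32.06 = 132.22 g/mol.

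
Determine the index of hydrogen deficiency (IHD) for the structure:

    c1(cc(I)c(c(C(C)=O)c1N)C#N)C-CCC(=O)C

8

Molecular formula from the SMILES: C14H15IN2O2.
DoU = (2C + 2 + N − H − X)/2 = (2·14 + 2 + 2 − 15 − 1)/2 = 16/2 = 8.
(Structurally: 1 ring(s) + 7 π bond(s) = 8.)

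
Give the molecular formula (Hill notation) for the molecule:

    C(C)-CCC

C5H12

Heavy atoms from the SMILES: 5 C.
Implicit hydrogens by atom environment:
  3 × C: 2 H each → 6
  2 × C: 3 H each → 6
  Total hydrogens = 12.
Molecular formula: C5H12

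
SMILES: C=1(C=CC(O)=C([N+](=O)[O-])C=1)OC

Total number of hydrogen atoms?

Hydrogens are implicit in SMILES; fill each atom to its normal valence:
  3 × C (aromatic): 1 H each → 3
  3 × C (aromatic): no H
  2 × O: no H
  1 × C: 3 H
  1 × N (charge +1): no H
  1 × O: 1 H
  1 × O (charge -1): no H
  Total hydrogens = 7.

7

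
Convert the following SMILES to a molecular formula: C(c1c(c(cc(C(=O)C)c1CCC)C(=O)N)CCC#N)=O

C16H18N2O3

Heavy atoms from the SMILES: 16 C, 2 N, 3 O.
Implicit hydrogens by atom environment:
  5 × C (aromatic): no H
  4 × C: 2 H each → 8
  3 × C: no H
  3 × O: no H
  2 × C: 3 H each → 6
  1 × C (aromatic): 1 H
  1 × C: 1 H
  1 × N: 2 H
  1 × N: no H
  Total hydrogens = 18.
Molecular formula: C16H18N2O3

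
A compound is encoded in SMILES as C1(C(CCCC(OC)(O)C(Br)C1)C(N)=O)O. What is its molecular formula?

C10H18BrNO4

Heavy atoms from the SMILES: 1 Br, 10 C, 1 N, 4 O.
Implicit hydrogens by atom environment:
  4 × C: 2 H each → 8
  3 × C: 1 H each → 3
  2 × C: no H
  2 × O: 1 H each → 2
  2 × O: no H
  1 × Br: no H
  1 × C: 3 H
  1 × N: 2 H
  Total hydrogens = 18.
Molecular formula: C10H18BrNO4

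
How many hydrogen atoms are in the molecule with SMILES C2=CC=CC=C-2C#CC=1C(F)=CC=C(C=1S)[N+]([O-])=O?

Hydrogens are implicit in SMILES; fill each atom to its normal valence:
  7 × C (aromatic): 1 H each → 7
  5 × C (aromatic): no H
  2 × C: no H
  1 × F: no H
  1 × N (charge +1): no H
  1 × O: no H
  1 × O (charge -1): no H
  1 × S: 1 H
  Total hydrogens = 8.

8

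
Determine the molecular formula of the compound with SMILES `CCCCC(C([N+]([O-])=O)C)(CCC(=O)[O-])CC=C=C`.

Heavy atoms from the SMILES: 14 C, 1 N, 4 O.
Implicit hydrogens by atom environment:
  7 × C: 2 H each → 14
  3 × C: no H
  2 × C: 3 H each → 6
  2 × C: 1 H each → 2
  2 × O: no H
  2 × O (charge -1): no H
  1 × N (charge +1): no H
  Total hydrogens = 22.
Net charge -1.
Molecular formula: C14H22NO4-

C14H22NO4-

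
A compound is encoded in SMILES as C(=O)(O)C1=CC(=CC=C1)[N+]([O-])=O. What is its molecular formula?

C7H5NO4

Heavy atoms from the SMILES: 7 C, 1 N, 4 O.
Implicit hydrogens by atom environment:
  4 × C (aromatic): 1 H each → 4
  2 × C (aromatic): no H
  2 × O: no H
  1 × C: no H
  1 × N (charge +1): no H
  1 × O: 1 H
  1 × O (charge -1): no H
  Total hydrogens = 5.
Molecular formula: C7H5NO4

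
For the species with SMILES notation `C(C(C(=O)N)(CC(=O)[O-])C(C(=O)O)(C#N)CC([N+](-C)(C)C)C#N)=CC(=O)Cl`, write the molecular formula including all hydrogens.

Heavy atoms from the SMILES: 16 C, 1 Cl, 4 N, 6 O.
Implicit hydrogens by atom environment:
  8 × C: no H
  4 × O: no H
  3 × C: 3 H each → 9
  3 × C: 1 H each → 3
  2 × C: 2 H each → 4
  2 × N: no H
  1 × Cl: no H
  1 × N: 2 H
  1 × N (charge +1): no H
  1 × O: 1 H
  1 × O (charge -1): no H
  Total hydrogens = 19.
Molecular formula: C16H19ClN4O6

C16H19ClN4O6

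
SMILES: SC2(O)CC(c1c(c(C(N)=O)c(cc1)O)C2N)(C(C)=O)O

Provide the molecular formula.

C13H16N2O5S

Heavy atoms from the SMILES: 13 C, 2 N, 5 O, 1 S.
Implicit hydrogens by atom environment:
  4 × C (aromatic): no H
  4 × C: no H
  3 × O: 1 H each → 3
  2 × C (aromatic): 1 H each → 2
  2 × N: 2 H each → 4
  2 × O: no H
  1 × C: 3 H
  1 × C: 2 H
  1 × C: 1 H
  1 × S: 1 H
  Total hydrogens = 16.
Molecular formula: C13H16N2O5S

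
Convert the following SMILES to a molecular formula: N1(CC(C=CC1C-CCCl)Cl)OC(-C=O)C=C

Heavy atoms from the SMILES: 12 C, 2 Cl, 1 N, 2 O.
Implicit hydrogens by atom environment:
  7 × C: 1 H each → 7
  5 × C: 2 H each → 10
  2 × Cl: no H
  2 × O: no H
  1 × N: no H
  Total hydrogens = 17.
Molecular formula: C12H17Cl2NO2

C12H17Cl2NO2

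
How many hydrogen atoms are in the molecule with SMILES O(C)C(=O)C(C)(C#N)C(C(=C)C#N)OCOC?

Hydrogens are implicit in SMILES; fill each atom to its normal valence:
  5 × C: no H
  4 × O: no H
  3 × C: 3 H each → 9
  2 × C: 2 H each → 4
  2 × N: no H
  1 × C: 1 H
  Total hydrogens = 14.

14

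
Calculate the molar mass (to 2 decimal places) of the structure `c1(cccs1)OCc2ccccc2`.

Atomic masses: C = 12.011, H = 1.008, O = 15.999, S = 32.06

Molecular formula: C11H10OS.
M = 11×12.011 + 10×1.008 + 1×15.999 + 1×32.06 = 190.26 g/mol.

190.26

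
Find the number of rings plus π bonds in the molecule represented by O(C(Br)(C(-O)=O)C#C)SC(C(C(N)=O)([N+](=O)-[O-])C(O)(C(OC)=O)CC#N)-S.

8

Molecular formula from the SMILES: C12H12BrN3O9S2.
DoU = (2C + 2 + N − H − X)/2 = (2·12 + 2 + 3 − 12 − 1)/2 = 16/2 = 8.
(Structurally: 0 ring(s) + 8 π bond(s) = 8.)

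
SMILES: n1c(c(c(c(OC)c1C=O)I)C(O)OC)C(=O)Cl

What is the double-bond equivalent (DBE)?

6

Molecular formula from the SMILES: C10H9ClINO5.
DoU = (2C + 2 + N − H − X)/2 = (2·10 + 2 + 1 − 9 − 2)/2 = 12/2 = 6.
(Structurally: 1 ring(s) + 5 π bond(s) = 6.)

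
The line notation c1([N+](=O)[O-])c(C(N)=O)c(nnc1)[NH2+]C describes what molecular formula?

Heavy atoms from the SMILES: 6 C, 5 N, 3 O.
Implicit hydrogens by atom environment:
  3 × C (aromatic): no H
  2 × N (aromatic): no H
  2 × O: no H
  1 × C: 3 H
  1 × C (aromatic): 1 H
  1 × C: no H
  1 × N: 2 H
  1 × N (charge +1): 2 H
  1 × N (charge +1): no H
  1 × O (charge -1): no H
  Total hydrogens = 8.
Net charge +1.
Molecular formula: C6H8N5O3+

C6H8N5O3+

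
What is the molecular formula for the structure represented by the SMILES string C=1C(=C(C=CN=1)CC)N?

Heavy atoms from the SMILES: 7 C, 2 N.
Implicit hydrogens by atom environment:
  3 × C (aromatic): 1 H each → 3
  2 × C (aromatic): no H
  1 × C: 3 H
  1 × C: 2 H
  1 × N: 2 H
  1 × N (aromatic): no H
  Total hydrogens = 10.
Molecular formula: C7H10N2

C7H10N2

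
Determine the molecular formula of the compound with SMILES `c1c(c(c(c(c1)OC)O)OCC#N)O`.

C9H9NO4

Heavy atoms from the SMILES: 9 C, 1 N, 4 O.
Implicit hydrogens by atom environment:
  4 × C (aromatic): no H
  2 × C (aromatic): 1 H each → 2
  2 × O: 1 H each → 2
  2 × O: no H
  1 × C: 3 H
  1 × C: 2 H
  1 × C: no H
  1 × N: no H
  Total hydrogens = 9.
Molecular formula: C9H9NO4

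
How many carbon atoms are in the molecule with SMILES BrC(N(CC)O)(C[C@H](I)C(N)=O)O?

6

The symbol for carbon appears 6 times in the SMILES.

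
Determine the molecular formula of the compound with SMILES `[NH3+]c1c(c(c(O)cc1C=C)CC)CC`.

Heavy atoms from the SMILES: 12 C, 1 N, 1 O.
Implicit hydrogens by atom environment:
  5 × C (aromatic): no H
  3 × C: 2 H each → 6
  2 × C: 3 H each → 6
  1 × C (aromatic): 1 H
  1 × C: 1 H
  1 × N (charge +1): 3 H
  1 × O: 1 H
  Total hydrogens = 18.
Net charge +1.
Molecular formula: C12H18NO+

C12H18NO+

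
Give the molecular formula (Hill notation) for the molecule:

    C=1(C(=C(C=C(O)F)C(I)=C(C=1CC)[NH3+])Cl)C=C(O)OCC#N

Heavy atoms from the SMILES: 14 C, 1 Cl, 1 F, 1 I, 2 N, 3 O.
Implicit hydrogens by atom environment:
  6 × C (aromatic): no H
  3 × C: no H
  2 × C: 2 H each → 4
  2 × C: 1 H each → 2
  2 × O: 1 H each → 2
  1 × C: 3 H
  1 × Cl: no H
  1 × F: no H
  1 × I: no H
  1 × N (charge +1): 3 H
  1 × N: no H
  1 × O: no H
  Total hydrogens = 14.
Net charge +1.
Molecular formula: C14H14ClFIN2O3+

C14H14ClFIN2O3+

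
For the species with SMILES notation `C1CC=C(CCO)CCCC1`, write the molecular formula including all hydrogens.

Heavy atoms from the SMILES: 10 C, 1 O.
Implicit hydrogens by atom environment:
  8 × C: 2 H each → 16
  1 × C: 1 H
  1 × C: no H
  1 × O: 1 H
  Total hydrogens = 18.
Molecular formula: C10H18O

C10H18O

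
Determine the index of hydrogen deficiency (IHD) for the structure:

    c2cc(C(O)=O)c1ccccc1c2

8

Molecular formula from the SMILES: C11H8O2.
DoU = (2C + 2 + N − H − X)/2 = (2·11 + 2 + 0 − 8 − 0)/2 = 16/2 = 8.
(Structurally: 2 ring(s) + 6 π bond(s) = 8.)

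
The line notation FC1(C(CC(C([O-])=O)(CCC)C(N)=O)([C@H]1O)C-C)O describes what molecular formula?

C12H19FNO5-

Heavy atoms from the SMILES: 12 C, 1 F, 1 N, 5 O.
Implicit hydrogens by atom environment:
  5 × C: no H
  4 × C: 2 H each → 8
  2 × C: 3 H each → 6
  2 × O: 1 H each → 2
  2 × O: no H
  1 × C: 1 H
  1 × F: no H
  1 × N: 2 H
  1 × O (charge -1): no H
  Total hydrogens = 19.
Net charge -1.
Molecular formula: C12H19FNO5-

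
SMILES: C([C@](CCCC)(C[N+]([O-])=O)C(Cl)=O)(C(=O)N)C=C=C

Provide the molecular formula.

Heavy atoms from the SMILES: 12 C, 1 Cl, 2 N, 4 O.
Implicit hydrogens by atom environment:
  5 × C: 2 H each → 10
  4 × C: no H
  3 × O: no H
  2 × C: 1 H each → 2
  1 × C: 3 H
  1 × Cl: no H
  1 × N: 2 H
  1 × N (charge +1): no H
  1 × O (charge -1): no H
  Total hydrogens = 17.
Molecular formula: C12H17ClN2O4

C12H17ClN2O4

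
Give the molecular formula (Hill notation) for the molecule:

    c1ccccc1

Heavy atoms from the SMILES: 6 C.
Implicit hydrogens by atom environment:
  6 × C (aromatic): 1 H each → 6
  Total hydrogens = 6.
Molecular formula: C6H6

C6H6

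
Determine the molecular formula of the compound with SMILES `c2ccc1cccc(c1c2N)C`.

C11H11N

Heavy atoms from the SMILES: 11 C, 1 N.
Implicit hydrogens by atom environment:
  6 × C (aromatic): 1 H each → 6
  4 × C (aromatic): no H
  1 × C: 3 H
  1 × N: 2 H
  Total hydrogens = 11.
Molecular formula: C11H11N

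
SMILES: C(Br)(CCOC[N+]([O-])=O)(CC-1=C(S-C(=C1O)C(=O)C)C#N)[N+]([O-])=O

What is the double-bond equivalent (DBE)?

Molecular formula from the SMILES: C12H12BrN3O7S.
DoU = (2C + 2 + N − H − X)/2 = (2·12 + 2 + 3 − 12 − 1)/2 = 16/2 = 8.
(Structurally: 1 ring(s) + 7 π bond(s) = 8.)

8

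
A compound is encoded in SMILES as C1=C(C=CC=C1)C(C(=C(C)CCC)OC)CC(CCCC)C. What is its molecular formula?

C21H34O

Heavy atoms from the SMILES: 21 C, 1 O.
Implicit hydrogens by atom environment:
  6 × C: 2 H each → 12
  5 × C: 3 H each → 15
  5 × C (aromatic): 1 H each → 5
  2 × C: 1 H each → 2
  2 × C: no H
  1 × C (aromatic): no H
  1 × O: no H
  Total hydrogens = 34.
Molecular formula: C21H34O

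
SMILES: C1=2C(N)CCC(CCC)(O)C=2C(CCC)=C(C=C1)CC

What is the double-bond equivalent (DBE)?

Molecular formula from the SMILES: C18H29NO.
DoU = (2C + 2 + N − H − X)/2 = (2·18 + 2 + 1 − 29 − 0)/2 = 10/2 = 5.
(Structurally: 2 ring(s) + 3 π bond(s) = 5.)

5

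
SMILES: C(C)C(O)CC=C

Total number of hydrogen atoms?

Hydrogens are implicit in SMILES; fill each atom to its normal valence:
  3 × C: 2 H each → 6
  2 × C: 1 H each → 2
  1 × C: 3 H
  1 × O: 1 H
  Total hydrogens = 12.

12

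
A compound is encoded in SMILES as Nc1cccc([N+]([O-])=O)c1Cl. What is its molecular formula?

C6H5ClN2O2

Heavy atoms from the SMILES: 6 C, 1 Cl, 2 N, 2 O.
Implicit hydrogens by atom environment:
  3 × C (aromatic): 1 H each → 3
  3 × C (aromatic): no H
  1 × Cl: no H
  1 × N: 2 H
  1 × N (charge +1): no H
  1 × O: no H
  1 × O (charge -1): no H
  Total hydrogens = 5.
Molecular formula: C6H5ClN2O2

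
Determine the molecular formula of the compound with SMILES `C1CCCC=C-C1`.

Heavy atoms from the SMILES: 7 C.
Implicit hydrogens by atom environment:
  5 × C: 2 H each → 10
  2 × C: 1 H each → 2
  Total hydrogens = 12.
Molecular formula: C7H12

C7H12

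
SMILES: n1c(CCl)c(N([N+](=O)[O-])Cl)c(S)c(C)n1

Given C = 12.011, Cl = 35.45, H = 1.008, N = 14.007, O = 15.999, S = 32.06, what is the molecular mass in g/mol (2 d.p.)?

Molecular formula: C6H6Cl2N4O2S.
M = 6×12.011 + 2×35.45 + 6×1.008 + 4×14.007 + 2×15.999 + 1×32.06 = 269.10 g/mol.

269.10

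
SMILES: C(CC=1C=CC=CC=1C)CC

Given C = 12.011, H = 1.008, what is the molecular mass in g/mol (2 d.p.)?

Molecular formula: C11H16.
M = 11×12.011 + 16×1.008 = 148.25 g/mol.

148.25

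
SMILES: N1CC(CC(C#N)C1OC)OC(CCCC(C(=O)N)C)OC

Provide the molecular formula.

C15H27N3O4

Heavy atoms from the SMILES: 15 C, 3 N, 4 O.
Implicit hydrogens by atom environment:
  5 × C: 2 H each → 10
  5 × C: 1 H each → 5
  4 × O: no H
  3 × C: 3 H each → 9
  2 × C: no H
  1 × N: 2 H
  1 × N: 1 H
  1 × N: no H
  Total hydrogens = 27.
Molecular formula: C15H27N3O4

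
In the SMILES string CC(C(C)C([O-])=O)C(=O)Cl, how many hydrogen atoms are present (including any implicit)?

Hydrogens are implicit in SMILES; fill each atom to its normal valence:
  2 × C: 3 H each → 6
  2 × C: 1 H each → 2
  2 × C: no H
  2 × O: no H
  1 × Cl: no H
  1 × O (charge -1): no H
  Total hydrogens = 8.

8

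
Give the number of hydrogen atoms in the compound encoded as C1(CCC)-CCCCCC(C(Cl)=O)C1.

21

Hydrogens are implicit in SMILES; fill each atom to its normal valence:
  8 × C: 2 H each → 16
  2 × C: 1 H each → 2
  1 × C: 3 H
  1 × C: no H
  1 × Cl: no H
  1 × O: no H
  Total hydrogens = 21.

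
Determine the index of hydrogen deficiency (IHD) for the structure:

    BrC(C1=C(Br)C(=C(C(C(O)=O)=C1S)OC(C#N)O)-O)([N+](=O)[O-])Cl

Molecular formula from the SMILES: C10H5Br2ClN2O7S.
DoU = (2C + 2 + N − H − X)/2 = (2·10 + 2 + 2 − 5 − 3)/2 = 16/2 = 8.
(Structurally: 1 ring(s) + 7 π bond(s) = 8.)

8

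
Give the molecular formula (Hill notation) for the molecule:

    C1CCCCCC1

C7H14

Heavy atoms from the SMILES: 7 C.
Implicit hydrogens by atom environment:
  7 × C: 2 H each → 14
  Total hydrogens = 14.
Molecular formula: C7H14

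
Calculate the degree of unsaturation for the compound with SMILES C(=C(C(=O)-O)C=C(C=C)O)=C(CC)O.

5

Molecular formula from the SMILES: C10H12O4.
DoU = (2C + 2 + N − H − X)/2 = (2·10 + 2 + 0 − 12 − 0)/2 = 10/2 = 5.
(Structurally: 0 ring(s) + 5 π bond(s) = 5.)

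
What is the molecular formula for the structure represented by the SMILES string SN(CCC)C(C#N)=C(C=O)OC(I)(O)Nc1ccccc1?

Heavy atoms from the SMILES: 14 C, 1 I, 3 N, 3 O, 1 S.
Implicit hydrogens by atom environment:
  5 × C (aromatic): 1 H each → 5
  4 × C: no H
  2 × C: 2 H each → 4
  2 × N: no H
  2 × O: no H
  1 × C: 3 H
  1 × C: 1 H
  1 × C (aromatic): no H
  1 × I: no H
  1 × N: 1 H
  1 × O: 1 H
  1 × S: 1 H
  Total hydrogens = 16.
Molecular formula: C14H16IN3O3S

C14H16IN3O3S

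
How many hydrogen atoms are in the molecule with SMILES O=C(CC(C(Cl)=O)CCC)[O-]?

10

Hydrogens are implicit in SMILES; fill each atom to its normal valence:
  3 × C: 2 H each → 6
  2 × C: no H
  2 × O: no H
  1 × C: 3 H
  1 × C: 1 H
  1 × Cl: no H
  1 × O (charge -1): no H
  Total hydrogens = 10.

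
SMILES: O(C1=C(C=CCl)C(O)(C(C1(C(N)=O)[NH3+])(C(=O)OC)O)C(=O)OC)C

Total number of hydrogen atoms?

18

Hydrogens are implicit in SMILES; fill each atom to its normal valence:
  8 × C: no H
  6 × O: no H
  3 × C: 3 H each → 9
  2 × C: 1 H each → 2
  2 × O: 1 H each → 2
  1 × Cl: no H
  1 × N (charge +1): 3 H
  1 × N: 2 H
  Total hydrogens = 18.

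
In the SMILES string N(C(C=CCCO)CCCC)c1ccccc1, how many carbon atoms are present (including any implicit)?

15

The symbol for carbon appears 15 times in the SMILES. Lowercase c denotes aromatic carbon and counts toward C.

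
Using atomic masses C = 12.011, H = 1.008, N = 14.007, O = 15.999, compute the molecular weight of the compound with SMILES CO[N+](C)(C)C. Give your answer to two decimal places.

90.15

Molecular formula: C4H12NO+.
M = 4×12.011 + 12×1.008 + 1×14.007 + 1×15.999 = 90.15 g/mol.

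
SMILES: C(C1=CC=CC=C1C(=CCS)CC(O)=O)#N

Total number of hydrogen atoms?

11

Hydrogens are implicit in SMILES; fill each atom to its normal valence:
  4 × C (aromatic): 1 H each → 4
  3 × C: no H
  2 × C: 2 H each → 4
  2 × C (aromatic): no H
  1 × C: 1 H
  1 × N: no H
  1 × O: 1 H
  1 × O: no H
  1 × S: 1 H
  Total hydrogens = 11.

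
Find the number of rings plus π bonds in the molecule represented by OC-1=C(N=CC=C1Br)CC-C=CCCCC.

5

Molecular formula from the SMILES: C13H18BrNO.
DoU = (2C + 2 + N − H − X)/2 = (2·13 + 2 + 1 − 18 − 1)/2 = 10/2 = 5.
(Structurally: 1 ring(s) + 4 π bond(s) = 5.)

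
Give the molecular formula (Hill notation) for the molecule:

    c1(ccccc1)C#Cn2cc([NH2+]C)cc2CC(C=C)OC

C18H21N2O+

Heavy atoms from the SMILES: 18 C, 2 N, 1 O.
Implicit hydrogens by atom environment:
  7 × C (aromatic): 1 H each → 7
  3 × C (aromatic): no H
  2 × C: 3 H each → 6
  2 × C: 2 H each → 4
  2 × C: 1 H each → 2
  2 × C: no H
  1 × N (charge +1): 2 H
  1 × N (aromatic): no H
  1 × O: no H
  Total hydrogens = 21.
Net charge +1.
Molecular formula: C18H21N2O+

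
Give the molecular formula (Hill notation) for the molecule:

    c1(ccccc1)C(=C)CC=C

Heavy atoms from the SMILES: 11 C.
Implicit hydrogens by atom environment:
  5 × C (aromatic): 1 H each → 5
  3 × C: 2 H each → 6
  1 × C: 1 H
  1 × C: no H
  1 × C (aromatic): no H
  Total hydrogens = 12.
Molecular formula: C11H12

C11H12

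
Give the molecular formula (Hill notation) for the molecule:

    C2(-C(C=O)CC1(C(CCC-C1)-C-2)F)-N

C11H18FNO

Heavy atoms from the SMILES: 11 C, 1 F, 1 N, 1 O.
Implicit hydrogens by atom environment:
  6 × C: 2 H each → 12
  4 × C: 1 H each → 4
  1 × C: no H
  1 × F: no H
  1 × N: 2 H
  1 × O: no H
  Total hydrogens = 18.
Molecular formula: C11H18FNO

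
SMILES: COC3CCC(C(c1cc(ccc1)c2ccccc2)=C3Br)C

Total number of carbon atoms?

20

The symbol for carbon appears 20 times in the SMILES. Lowercase c denotes aromatic carbon and counts toward C.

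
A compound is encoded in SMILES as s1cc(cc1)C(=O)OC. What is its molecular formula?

C6H6O2S

Heavy atoms from the SMILES: 6 C, 2 O, 1 S.
Implicit hydrogens by atom environment:
  3 × C (aromatic): 1 H each → 3
  2 × O: no H
  1 × C: 3 H
  1 × C (aromatic): no H
  1 × C: no H
  1 × S (aromatic): no H
  Total hydrogens = 6.
Molecular formula: C6H6O2S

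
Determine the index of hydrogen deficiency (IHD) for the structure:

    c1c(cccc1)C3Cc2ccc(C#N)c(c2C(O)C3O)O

11

Molecular formula from the SMILES: C17H15NO3.
DoU = (2C + 2 + N − H − X)/2 = (2·17 + 2 + 1 − 15 − 0)/2 = 22/2 = 11.
(Structurally: 3 ring(s) + 8 π bond(s) = 11.)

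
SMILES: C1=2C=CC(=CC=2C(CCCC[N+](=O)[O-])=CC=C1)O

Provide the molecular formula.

Heavy atoms from the SMILES: 14 C, 1 N, 3 O.
Implicit hydrogens by atom environment:
  6 × C (aromatic): 1 H each → 6
  4 × C: 2 H each → 8
  4 × C (aromatic): no H
  1 × N (charge +1): no H
  1 × O: 1 H
  1 × O: no H
  1 × O (charge -1): no H
  Total hydrogens = 15.
Molecular formula: C14H15NO3

C14H15NO3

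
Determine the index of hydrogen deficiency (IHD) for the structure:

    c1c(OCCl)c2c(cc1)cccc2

7

Molecular formula from the SMILES: C11H9ClO.
DoU = (2C + 2 + N − H − X)/2 = (2·11 + 2 + 0 − 9 − 1)/2 = 14/2 = 7.
(Structurally: 2 ring(s) + 5 π bond(s) = 7.)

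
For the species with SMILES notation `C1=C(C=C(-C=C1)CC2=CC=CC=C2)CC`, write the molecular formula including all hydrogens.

C15H16

Heavy atoms from the SMILES: 15 C.
Implicit hydrogens by atom environment:
  9 × C (aromatic): 1 H each → 9
  3 × C (aromatic): no H
  2 × C: 2 H each → 4
  1 × C: 3 H
  Total hydrogens = 16.
Molecular formula: C15H16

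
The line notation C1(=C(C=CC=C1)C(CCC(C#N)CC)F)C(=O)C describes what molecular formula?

C15H18FNO

Heavy atoms from the SMILES: 15 C, 1 F, 1 N, 1 O.
Implicit hydrogens by atom environment:
  4 × C (aromatic): 1 H each → 4
  3 × C: 2 H each → 6
  2 × C: 3 H each → 6
  2 × C: 1 H each → 2
  2 × C: no H
  2 × C (aromatic): no H
  1 × F: no H
  1 × N: no H
  1 × O: no H
  Total hydrogens = 18.
Molecular formula: C15H18FNO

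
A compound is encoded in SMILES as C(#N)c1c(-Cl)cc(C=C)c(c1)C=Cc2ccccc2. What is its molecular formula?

Heavy atoms from the SMILES: 17 C, 1 Cl, 1 N.
Implicit hydrogens by atom environment:
  7 × C (aromatic): 1 H each → 7
  5 × C (aromatic): no H
  3 × C: 1 H each → 3
  1 × C: 2 H
  1 × C: no H
  1 × Cl: no H
  1 × N: no H
  Total hydrogens = 12.
Molecular formula: C17H12ClN

C17H12ClN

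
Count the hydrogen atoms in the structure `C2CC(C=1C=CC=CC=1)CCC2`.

16

Hydrogens are implicit in SMILES; fill each atom to its normal valence:
  5 × C: 2 H each → 10
  5 × C (aromatic): 1 H each → 5
  1 × C: 1 H
  1 × C (aromatic): no H
  Total hydrogens = 16.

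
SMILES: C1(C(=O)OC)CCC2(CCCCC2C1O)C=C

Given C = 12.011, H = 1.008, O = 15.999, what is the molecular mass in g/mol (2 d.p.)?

Molecular formula: C14H22O3.
M = 14×12.011 + 22×1.008 + 3×15.999 = 238.33 g/mol.

238.33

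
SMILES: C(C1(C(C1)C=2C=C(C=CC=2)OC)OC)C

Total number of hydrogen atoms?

Hydrogens are implicit in SMILES; fill each atom to its normal valence:
  4 × C (aromatic): 1 H each → 4
  3 × C: 3 H each → 9
  2 × C: 2 H each → 4
  2 × C (aromatic): no H
  2 × O: no H
  1 × C: 1 H
  1 × C: no H
  Total hydrogens = 18.

18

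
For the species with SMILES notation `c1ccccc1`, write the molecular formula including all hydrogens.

Heavy atoms from the SMILES: 6 C.
Implicit hydrogens by atom environment:
  6 × C (aromatic): 1 H each → 6
  Total hydrogens = 6.
Molecular formula: C6H6

C6H6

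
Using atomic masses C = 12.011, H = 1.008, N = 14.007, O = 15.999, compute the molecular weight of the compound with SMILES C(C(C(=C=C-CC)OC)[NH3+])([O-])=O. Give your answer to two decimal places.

Molecular formula: C8H13NO3.
M = 8×12.011 + 13×1.008 + 1×14.007 + 3×15.999 = 171.20 g/mol.

171.20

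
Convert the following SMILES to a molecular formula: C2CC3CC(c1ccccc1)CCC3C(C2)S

Heavy atoms from the SMILES: 16 C, 1 S.
Implicit hydrogens by atom environment:
  6 × C: 2 H each → 12
  5 × C (aromatic): 1 H each → 5
  4 × C: 1 H each → 4
  1 × C (aromatic): no H
  1 × S: 1 H
  Total hydrogens = 22.
Molecular formula: C16H22S

C16H22S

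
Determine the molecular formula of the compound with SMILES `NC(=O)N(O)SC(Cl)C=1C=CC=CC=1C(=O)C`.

Heavy atoms from the SMILES: 10 C, 1 Cl, 2 N, 3 O, 1 S.
Implicit hydrogens by atom environment:
  4 × C (aromatic): 1 H each → 4
  2 × C: no H
  2 × C (aromatic): no H
  2 × O: no H
  1 × C: 3 H
  1 × C: 1 H
  1 × Cl: no H
  1 × N: 2 H
  1 × N: no H
  1 × O: 1 H
  1 × S: no H
  Total hydrogens = 11.
Molecular formula: C10H11ClN2O3S

C10H11ClN2O3S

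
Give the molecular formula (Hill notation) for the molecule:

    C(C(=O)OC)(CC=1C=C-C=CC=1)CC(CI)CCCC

C17H25IO2

Heavy atoms from the SMILES: 17 C, 1 I, 2 O.
Implicit hydrogens by atom environment:
  6 × C: 2 H each → 12
  5 × C (aromatic): 1 H each → 5
  2 × C: 3 H each → 6
  2 × C: 1 H each → 2
  2 × O: no H
  1 × C: no H
  1 × C (aromatic): no H
  1 × I: no H
  Total hydrogens = 25.
Molecular formula: C17H25IO2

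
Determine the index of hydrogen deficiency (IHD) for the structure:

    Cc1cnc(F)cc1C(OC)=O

5

Molecular formula from the SMILES: C8H8FNO2.
DoU = (2C + 2 + N − H − X)/2 = (2·8 + 2 + 1 − 8 − 1)/2 = 10/2 = 5.
(Structurally: 1 ring(s) + 4 π bond(s) = 5.)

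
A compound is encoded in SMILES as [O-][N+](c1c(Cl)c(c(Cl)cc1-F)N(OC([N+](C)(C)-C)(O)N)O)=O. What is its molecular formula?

Heavy atoms from the SMILES: 10 C, 2 Cl, 1 F, 4 N, 5 O.
Implicit hydrogens by atom environment:
  5 × C (aromatic): no H
  3 × C: 3 H each → 9
  2 × Cl: no H
  2 × N (charge +1): no H
  2 × O: 1 H each → 2
  2 × O: no H
  1 × C (aromatic): 1 H
  1 × C: no H
  1 × F: no H
  1 × N: 2 H
  1 × N: no H
  1 × O (charge -1): no H
  Total hydrogens = 14.
Net charge +1.
Molecular formula: C10H14Cl2FN4O5+

C10H14Cl2FN4O5+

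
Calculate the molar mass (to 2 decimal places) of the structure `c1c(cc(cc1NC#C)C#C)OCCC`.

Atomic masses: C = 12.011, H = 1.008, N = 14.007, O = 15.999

199.25

Molecular formula: C13H13NO.
M = 13×12.011 + 13×1.008 + 1×14.007 + 1×15.999 = 199.25 g/mol.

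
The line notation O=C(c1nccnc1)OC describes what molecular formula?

Heavy atoms from the SMILES: 6 C, 2 N, 2 O.
Implicit hydrogens by atom environment:
  3 × C (aromatic): 1 H each → 3
  2 × N (aromatic): no H
  2 × O: no H
  1 × C: 3 H
  1 × C (aromatic): no H
  1 × C: no H
  Total hydrogens = 6.
Molecular formula: C6H6N2O2

C6H6N2O2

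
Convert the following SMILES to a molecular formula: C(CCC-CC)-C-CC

Heavy atoms from the SMILES: 9 C.
Implicit hydrogens by atom environment:
  7 × C: 2 H each → 14
  2 × C: 3 H each → 6
  Total hydrogens = 20.
Molecular formula: C9H20

C9H20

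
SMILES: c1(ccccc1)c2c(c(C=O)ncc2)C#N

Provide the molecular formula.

C13H8N2O

Heavy atoms from the SMILES: 13 C, 2 N, 1 O.
Implicit hydrogens by atom environment:
  7 × C (aromatic): 1 H each → 7
  4 × C (aromatic): no H
  1 × C: 1 H
  1 × C: no H
  1 × N (aromatic): no H
  1 × N: no H
  1 × O: no H
  Total hydrogens = 8.
Molecular formula: C13H8N2O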